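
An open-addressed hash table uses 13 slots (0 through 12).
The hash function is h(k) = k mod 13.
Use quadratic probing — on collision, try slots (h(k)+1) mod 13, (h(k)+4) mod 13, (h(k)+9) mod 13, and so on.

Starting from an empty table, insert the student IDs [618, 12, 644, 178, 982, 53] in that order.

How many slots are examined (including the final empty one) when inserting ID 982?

3

Insert 618: h=7, slot 7 empty -> index 7.
Insert 12: h=12, slot 12 empty -> index 12.
Insert 644: h=7, slot 7 occupied -> index 8.
Insert 178: h=9, slot 9 empty -> index 9.
Insert 982: h=7, slots 7,8 occupied -> index 11.
Insert 53: h=1, slot 1 empty -> index 1.
Table: [∅, 53, ∅, ∅, ∅, ∅, ∅, 618, 644, 178, ∅, 982, 12]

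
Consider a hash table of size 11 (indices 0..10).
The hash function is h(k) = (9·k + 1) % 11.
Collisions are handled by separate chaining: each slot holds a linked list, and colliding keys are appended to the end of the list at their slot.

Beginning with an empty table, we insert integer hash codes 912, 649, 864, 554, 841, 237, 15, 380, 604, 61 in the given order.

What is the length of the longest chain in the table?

912 → bucket 3
649 → bucket 1
864 → bucket 0
554 → bucket 4
841 → bucket 2
237 → bucket 0 (collision)
15 → bucket 4 (collision)
380 → bucket 0 (collision)
604 → bucket 3 (collision)
61 → bucket 0 (collision)
Final buckets:
0: 864 -> 237 -> 380 -> 61
1: 649
2: 841
3: 912 -> 604
4: 554 -> 15
5: _
6: _
7: _
8: _
9: _
10: _

4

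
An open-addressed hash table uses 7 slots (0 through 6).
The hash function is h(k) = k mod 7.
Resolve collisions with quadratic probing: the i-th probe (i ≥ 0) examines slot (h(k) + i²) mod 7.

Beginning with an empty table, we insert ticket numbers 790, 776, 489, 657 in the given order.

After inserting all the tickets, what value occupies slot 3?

Insert 790: h=6, slot 6 empty -> index 6.
Insert 776: h=6, slot 6 occupied -> index 0.
Insert 489: h=6, slots 6,0 occupied -> index 3.
Insert 657: h=6, slots 6,0,3 occupied -> index 1.
Table: [776, 657, -, 489, -, -, 790]

489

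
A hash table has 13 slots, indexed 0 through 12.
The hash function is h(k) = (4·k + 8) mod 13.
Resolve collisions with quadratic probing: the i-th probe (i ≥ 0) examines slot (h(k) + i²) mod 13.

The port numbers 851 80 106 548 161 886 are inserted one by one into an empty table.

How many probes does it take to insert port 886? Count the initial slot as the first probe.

4

Insert 851: h=6, slot 6 empty -> index 6.
Insert 80: h=3, slot 3 empty -> index 3.
Insert 106: h=3, slot 3 occupied -> index 4.
Insert 548: h=3, slots 3,4 occupied -> index 7.
Insert 161: h=2, slot 2 empty -> index 2.
Insert 886: h=3, slots 3,4,7 occupied -> index 12.
Table: [∅, ∅, 161, 80, 106, ∅, 851, 548, ∅, ∅, ∅, ∅, 886]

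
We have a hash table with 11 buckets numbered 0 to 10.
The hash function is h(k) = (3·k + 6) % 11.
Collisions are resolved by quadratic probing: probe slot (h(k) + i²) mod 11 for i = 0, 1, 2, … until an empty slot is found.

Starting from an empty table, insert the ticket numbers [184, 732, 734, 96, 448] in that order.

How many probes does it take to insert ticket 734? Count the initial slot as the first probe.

184: h=8 -> slot 8
732: h=2 -> slot 2
734: h=8, probe 8,9 -> slot 9
96: h=8, probe 8,9,1 -> slot 1
448: h=8, probe 8,9,1,6 -> slot 6
Table: [—, 96, 732, —, —, —, 448, —, 184, 734, —]

2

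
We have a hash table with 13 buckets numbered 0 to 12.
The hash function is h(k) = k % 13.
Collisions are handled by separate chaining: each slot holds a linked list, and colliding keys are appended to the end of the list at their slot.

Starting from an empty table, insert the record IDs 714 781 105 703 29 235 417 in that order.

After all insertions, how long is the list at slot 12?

Insert 714: h=12, bucket 12 empty -> new chain.
Insert 781: h=1, bucket 1 empty -> new chain.
Insert 105: h=1, bucket 1 nonempty -> append to chain.
Insert 703: h=1, bucket 1 nonempty -> append to chain.
Insert 29: h=3, bucket 3 empty -> new chain.
Insert 235: h=1, bucket 1 nonempty -> append to chain.
Insert 417: h=1, bucket 1 nonempty -> append to chain.
Final buckets:
0: -
1: 781 -> 105 -> 703 -> 235 -> 417
2: -
3: 29
4: -
5: -
6: -
7: -
8: -
9: -
10: -
11: -
12: 714

1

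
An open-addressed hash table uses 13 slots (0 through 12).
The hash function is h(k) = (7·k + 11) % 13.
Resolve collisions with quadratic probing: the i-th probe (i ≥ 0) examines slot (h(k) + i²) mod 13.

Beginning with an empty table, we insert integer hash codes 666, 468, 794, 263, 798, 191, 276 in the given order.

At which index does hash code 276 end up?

10

Insert 666: h=6, slot 6 empty => index 6.
Insert 468: h=11, slot 11 empty => index 11.
Insert 794: h=5, slot 5 empty => index 5.
Insert 263: h=6, slot 6 occupied => index 7.
Insert 798: h=7, slot 7 occupied => index 8.
Insert 191: h=9, slot 9 empty => index 9.
Insert 276: h=6, slots 6,7 occupied => index 10.
Table: [_, _, _, _, _, 794, 666, 263, 798, 191, 276, 468, _]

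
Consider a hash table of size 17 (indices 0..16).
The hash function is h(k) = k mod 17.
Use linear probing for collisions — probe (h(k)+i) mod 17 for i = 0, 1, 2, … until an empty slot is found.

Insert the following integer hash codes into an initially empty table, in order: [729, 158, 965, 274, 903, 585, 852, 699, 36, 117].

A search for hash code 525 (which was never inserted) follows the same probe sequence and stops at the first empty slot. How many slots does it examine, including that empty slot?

729: h=15 => slot 15
158: h=5 => slot 5
965: h=13 => slot 13
274: h=2 => slot 2
903: h=2, probe 2,3 => slot 3
585: h=7 => slot 7
852: h=2, probe 2,3,4 => slot 4
699: h=2, probe 2,3,4,5,6 => slot 6
36: h=2, probe 2,3,4,5,6,7,8 => slot 8
117: h=15, probe 15,16 => slot 16
Table: [-, -, 274, 903, 852, 158, 699, 585, 36, -, -, -, -, 965, -, 729, 117]
Lookup 525: h=15, probe 15,16,0 → slot 0 empty, not found.

3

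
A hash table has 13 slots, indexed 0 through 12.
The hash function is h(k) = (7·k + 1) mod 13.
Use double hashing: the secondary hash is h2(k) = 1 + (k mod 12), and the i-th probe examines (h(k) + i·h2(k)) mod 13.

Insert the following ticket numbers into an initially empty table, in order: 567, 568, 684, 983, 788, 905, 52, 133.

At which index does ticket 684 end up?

6

567: h=5 → slot 5
568: h=12 → slot 12
684: h=5, h2=1, probe 5,6 → slot 6
983: h=5, h2=12, probe 5,4 → slot 4
788: h=5, h2=9, probe 5,1 → slot 1
905: h=5, h2=6, probe 5,11 → slot 11
52: h=1, h2=5, probe 1,6,11,3 → slot 3
133: h=9 → slot 9
Table: [., 788, ., 52, 983, 567, 684, ., ., 133, ., 905, 568]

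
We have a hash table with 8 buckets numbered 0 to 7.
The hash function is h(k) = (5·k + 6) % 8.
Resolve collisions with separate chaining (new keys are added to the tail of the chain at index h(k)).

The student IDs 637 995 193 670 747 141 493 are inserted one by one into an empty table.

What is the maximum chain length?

3

Insert 637: h=7, bucket 7 empty → new chain.
Insert 995: h=5, bucket 5 empty → new chain.
Insert 193: h=3, bucket 3 empty → new chain.
Insert 670: h=4, bucket 4 empty → new chain.
Insert 747: h=5, bucket 5 nonempty → append to chain.
Insert 141: h=7, bucket 7 nonempty → append to chain.
Insert 493: h=7, bucket 7 nonempty → append to chain.
Final buckets:
0: —
1: —
2: —
3: 193
4: 670
5: 995 -> 747
6: —
7: 637 -> 141 -> 493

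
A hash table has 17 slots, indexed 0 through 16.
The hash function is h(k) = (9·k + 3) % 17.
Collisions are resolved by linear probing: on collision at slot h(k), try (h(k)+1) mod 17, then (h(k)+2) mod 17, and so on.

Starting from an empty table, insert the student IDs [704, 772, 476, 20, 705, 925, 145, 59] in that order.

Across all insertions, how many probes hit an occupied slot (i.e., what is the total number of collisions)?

704: h=15 => slot 15
772: h=15, probe 15,16 => slot 16
476: h=3 => slot 3
20: h=13 => slot 13
705: h=7 => slot 7
925: h=15, probe 15,16,0 => slot 0
145: h=16, probe 16,0,1 => slot 1
59: h=7, probe 7,8 => slot 8
Table: [925, 145, —, 476, —, —, —, 705, 59, —, —, —, —, 20, —, 704, 772]

6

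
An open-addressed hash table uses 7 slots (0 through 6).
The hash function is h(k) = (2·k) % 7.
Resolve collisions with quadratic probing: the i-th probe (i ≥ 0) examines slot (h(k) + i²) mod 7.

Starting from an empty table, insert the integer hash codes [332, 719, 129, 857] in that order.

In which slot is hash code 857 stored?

Insert 332: h=6, slot 6 empty → index 6.
Insert 719: h=3, slot 3 empty → index 3.
Insert 129: h=6, slot 6 occupied → index 0.
Insert 857: h=6, slots 6,0,3 occupied → index 1.
Table: [129, 857, —, 719, —, —, 332]

1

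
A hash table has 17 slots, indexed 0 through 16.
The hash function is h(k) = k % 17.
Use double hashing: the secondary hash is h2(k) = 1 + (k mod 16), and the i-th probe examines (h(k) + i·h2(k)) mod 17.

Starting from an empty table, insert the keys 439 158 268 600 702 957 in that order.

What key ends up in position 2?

957

439: h=14 → slot 14
158: h=5 → slot 5
268: h=13 → slot 13
600: h=5, h2=9, probe 5,14,6 → slot 6
702: h=5, h2=15, probe 5,3 → slot 3
957: h=5, h2=14, probe 5,2 → slot 2
Table: [∅, ∅, 957, 702, ∅, 158, 600, ∅, ∅, ∅, ∅, ∅, ∅, 268, 439, ∅, ∅]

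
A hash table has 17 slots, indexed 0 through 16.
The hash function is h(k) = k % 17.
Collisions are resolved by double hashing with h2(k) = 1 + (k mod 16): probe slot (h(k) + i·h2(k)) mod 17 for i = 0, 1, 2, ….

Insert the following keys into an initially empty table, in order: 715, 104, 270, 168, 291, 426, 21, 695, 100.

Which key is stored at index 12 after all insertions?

426

715 hashes to 1; slot 1 is free => place at 1.
104 hashes to 2; slot 2 is free => place at 2.
270 hashes to 15; slot 15 is free => place at 15.
168 hashes to 15, h2=9; 15 taken => place at 7.
291 hashes to 2, h2=4; 2 taken => place at 6.
426 hashes to 1, h2=11; 1 taken => place at 12.
21 hashes to 4; slot 4 is free => place at 4.
695 hashes to 15, h2=8; 15,6 taken => place at 14.
100 hashes to 15, h2=5; 15 taken => place at 3.
Table: [—, 715, 104, 100, 21, —, 291, 168, —, —, —, —, 426, —, 695, 270, —]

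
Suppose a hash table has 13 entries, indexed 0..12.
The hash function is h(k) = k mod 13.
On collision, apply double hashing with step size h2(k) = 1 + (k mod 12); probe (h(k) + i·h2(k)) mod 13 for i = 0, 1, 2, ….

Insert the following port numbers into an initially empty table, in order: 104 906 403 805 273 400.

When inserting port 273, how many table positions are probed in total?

104 hashes to 0; slot 0 is free → place at 0.
906 hashes to 9; slot 9 is free → place at 9.
403 hashes to 0, h2=8; 0 taken → place at 8.
805 hashes to 12; slot 12 is free → place at 12.
273 hashes to 0, h2=10; 0 taken → place at 10.
400 hashes to 10, h2=5; 10 taken → place at 2.
Table: [104, _, 400, _, _, _, _, _, 403, 906, 273, _, 805]

2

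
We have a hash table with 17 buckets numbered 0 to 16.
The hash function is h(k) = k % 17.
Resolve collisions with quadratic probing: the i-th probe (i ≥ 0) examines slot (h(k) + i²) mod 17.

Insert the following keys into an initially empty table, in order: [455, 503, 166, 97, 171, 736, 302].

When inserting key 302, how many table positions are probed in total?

3

Insert 455: h=13, slot 13 empty -> index 13.
Insert 503: h=10, slot 10 empty -> index 10.
Insert 166: h=13, slot 13 occupied -> index 14.
Insert 97: h=12, slot 12 empty -> index 12.
Insert 171: h=1, slot 1 empty -> index 1.
Insert 736: h=5, slot 5 empty -> index 5.
Insert 302: h=13, slots 13,14 occupied -> index 0.
Table: [302, 171, -, -, -, 736, -, -, -, -, 503, -, 97, 455, 166, -, -]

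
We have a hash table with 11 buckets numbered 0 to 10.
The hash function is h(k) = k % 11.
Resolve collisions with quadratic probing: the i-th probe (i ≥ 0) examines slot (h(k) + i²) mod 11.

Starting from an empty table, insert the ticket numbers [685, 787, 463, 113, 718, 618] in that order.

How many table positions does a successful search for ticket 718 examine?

3

685: h=3 → slot 3
787: h=6 → slot 6
463: h=1 → slot 1
113: h=3, probe 3,4 → slot 4
718: h=3, probe 3,4,7 → slot 7
618: h=2 → slot 2
Table: [∅, 463, 618, 685, 113, ∅, 787, 718, ∅, ∅, ∅]
Lookup 718: h=3, probe 3,4,7 → found at 7.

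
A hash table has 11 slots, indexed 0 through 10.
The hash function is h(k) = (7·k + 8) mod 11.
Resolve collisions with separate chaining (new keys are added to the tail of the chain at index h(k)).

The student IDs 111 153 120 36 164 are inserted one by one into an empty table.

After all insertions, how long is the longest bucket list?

111 -> bucket 4
153 -> bucket 1
120 -> bucket 1 (collision)
36 -> bucket 7
164 -> bucket 1 (collision)
Final buckets:
0: ∅
1: 153 -> 120 -> 164
2: ∅
3: ∅
4: 111
5: ∅
6: ∅
7: 36
8: ∅
9: ∅
10: ∅

3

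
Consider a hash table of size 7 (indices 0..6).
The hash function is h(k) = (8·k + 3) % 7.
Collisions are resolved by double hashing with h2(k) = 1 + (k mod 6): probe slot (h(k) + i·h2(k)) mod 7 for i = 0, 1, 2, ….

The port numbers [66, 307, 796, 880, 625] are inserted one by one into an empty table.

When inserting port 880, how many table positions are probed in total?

3

66: h=6 -> slot 6
307: h=2 -> slot 2
796: h=1 -> slot 1
880: h=1, h2=5, probe 1,6,4 -> slot 4
625: h=5 -> slot 5
Table: [∅, 796, 307, ∅, 880, 625, 66]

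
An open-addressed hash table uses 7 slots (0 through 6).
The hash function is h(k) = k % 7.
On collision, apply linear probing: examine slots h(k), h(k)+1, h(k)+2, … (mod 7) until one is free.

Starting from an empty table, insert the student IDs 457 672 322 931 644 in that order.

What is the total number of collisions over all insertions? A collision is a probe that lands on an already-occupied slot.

457 hashes to 2; slot 2 is free -> place at 2.
672 hashes to 0; slot 0 is free -> place at 0.
322 hashes to 0; 0 taken -> place at 1.
931 hashes to 0; 0,1,2 taken -> place at 3.
644 hashes to 0; 0,1,2,3 taken -> place at 4.
Table: [672, 322, 457, 931, 644, -, -]

8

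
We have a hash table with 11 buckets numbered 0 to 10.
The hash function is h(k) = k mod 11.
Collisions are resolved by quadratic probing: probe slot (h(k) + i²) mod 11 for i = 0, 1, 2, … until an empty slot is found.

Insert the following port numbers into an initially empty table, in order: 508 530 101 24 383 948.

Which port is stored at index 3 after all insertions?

530

508: h=2 -> slot 2
530: h=2, probe 2,3 -> slot 3
101: h=2, probe 2,3,6 -> slot 6
24: h=2, probe 2,3,6,0 -> slot 0
383: h=9 -> slot 9
948: h=2, probe 2,3,6,0,7 -> slot 7
Table: [24, _, 508, 530, _, _, 101, 948, _, 383, _]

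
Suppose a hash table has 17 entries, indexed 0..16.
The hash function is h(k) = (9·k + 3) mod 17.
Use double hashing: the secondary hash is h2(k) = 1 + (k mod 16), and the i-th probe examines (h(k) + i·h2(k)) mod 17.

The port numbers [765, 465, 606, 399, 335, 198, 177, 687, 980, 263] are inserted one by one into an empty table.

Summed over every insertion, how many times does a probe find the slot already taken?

11

765: h=3 -> slot 3
465: h=6 -> slot 6
606: h=0 -> slot 0
399: h=7 -> slot 7
335: h=9 -> slot 9
198: h=0, h2=7, probe 0,7,14 -> slot 14
177: h=15 -> slot 15
687: h=15, h2=16, probe 15,14,13 -> slot 13
980: h=0, h2=5, probe 0,5 -> slot 5
263: h=7, h2=8, probe 7,15,6,14,5,13,4 -> slot 4
Table: [606, ., ., 765, 263, 980, 465, 399, ., 335, ., ., ., 687, 198, 177, .]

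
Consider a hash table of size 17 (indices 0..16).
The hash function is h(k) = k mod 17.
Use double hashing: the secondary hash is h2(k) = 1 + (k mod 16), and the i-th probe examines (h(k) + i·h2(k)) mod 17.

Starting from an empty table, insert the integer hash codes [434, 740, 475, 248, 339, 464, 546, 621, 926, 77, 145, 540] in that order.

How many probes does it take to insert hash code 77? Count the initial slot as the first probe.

434 hashes to 9; slot 9 is free => place at 9.
740 hashes to 9, h2=5; 9 taken => place at 14.
475 hashes to 16; slot 16 is free => place at 16.
248 hashes to 10; slot 10 is free => place at 10.
339 hashes to 16, h2=4; 16 taken => place at 3.
464 hashes to 5; slot 5 is free => place at 5.
546 hashes to 2; slot 2 is free => place at 2.
621 hashes to 9, h2=14; 9 taken => place at 6.
926 hashes to 8; slot 8 is free => place at 8.
77 hashes to 9, h2=14; 9,6,3 taken => place at 0.
145 hashes to 9, h2=2; 9 taken => place at 11.
540 hashes to 13; slot 13 is free => place at 13.
Table: [77, _, 546, 339, _, 464, 621, _, 926, 434, 248, 145, _, 540, 740, _, 475]

4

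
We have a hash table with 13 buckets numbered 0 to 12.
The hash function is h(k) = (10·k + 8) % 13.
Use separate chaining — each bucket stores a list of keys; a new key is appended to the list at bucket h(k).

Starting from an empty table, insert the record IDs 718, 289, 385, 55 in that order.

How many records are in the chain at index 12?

3

Insert 718: h=12, bucket 12 empty → new chain.
Insert 289: h=12, bucket 12 nonempty → append to chain.
Insert 385: h=10, bucket 10 empty → new chain.
Insert 55: h=12, bucket 12 nonempty → append to chain.
Final buckets:
0: _
1: _
2: _
3: _
4: _
5: _
6: _
7: _
8: _
9: _
10: 385
11: _
12: 718 -> 289 -> 55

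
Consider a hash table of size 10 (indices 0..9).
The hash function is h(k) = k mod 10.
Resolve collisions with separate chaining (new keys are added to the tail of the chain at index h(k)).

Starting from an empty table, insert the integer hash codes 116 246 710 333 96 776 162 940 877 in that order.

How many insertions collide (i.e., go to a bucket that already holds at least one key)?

116 -> bucket 6
246 -> bucket 6 (collision)
710 -> bucket 0
333 -> bucket 3
96 -> bucket 6 (collision)
776 -> bucket 6 (collision)
162 -> bucket 2
940 -> bucket 0 (collision)
877 -> bucket 7
Final buckets:
0: 710 -> 940
1: _
2: 162
3: 333
4: _
5: _
6: 116 -> 246 -> 96 -> 776
7: 877
8: _
9: _

4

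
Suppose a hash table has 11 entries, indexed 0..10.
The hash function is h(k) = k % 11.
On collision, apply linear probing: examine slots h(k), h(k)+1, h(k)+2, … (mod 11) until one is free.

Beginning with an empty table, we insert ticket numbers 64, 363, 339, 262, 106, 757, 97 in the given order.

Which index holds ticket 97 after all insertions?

3

Insert 64: h=9, slot 9 empty -> index 9.
Insert 363: h=0, slot 0 empty -> index 0.
Insert 339: h=9, slot 9 occupied -> index 10.
Insert 262: h=9, slots 9,10,0 occupied -> index 1.
Insert 106: h=7, slot 7 empty -> index 7.
Insert 757: h=9, slots 9,10,0,1 occupied -> index 2.
Insert 97: h=9, slots 9,10,0,1,2 occupied -> index 3.
Table: [363, 262, 757, 97, —, —, —, 106, —, 64, 339]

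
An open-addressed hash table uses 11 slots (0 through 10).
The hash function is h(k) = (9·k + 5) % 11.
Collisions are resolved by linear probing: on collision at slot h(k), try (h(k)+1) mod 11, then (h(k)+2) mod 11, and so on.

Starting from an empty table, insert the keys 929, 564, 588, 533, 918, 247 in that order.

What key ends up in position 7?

588

929 hashes to 6; slot 6 is free => place at 6.
564 hashes to 10; slot 10 is free => place at 10.
588 hashes to 6; 6 taken => place at 7.
533 hashes to 6; 6,7 taken => place at 8.
918 hashes to 6; 6,7,8 taken => place at 9.
247 hashes to 6; 6,7,8,9,10 taken => place at 0.
Table: [247, ∅, ∅, ∅, ∅, ∅, 929, 588, 533, 918, 564]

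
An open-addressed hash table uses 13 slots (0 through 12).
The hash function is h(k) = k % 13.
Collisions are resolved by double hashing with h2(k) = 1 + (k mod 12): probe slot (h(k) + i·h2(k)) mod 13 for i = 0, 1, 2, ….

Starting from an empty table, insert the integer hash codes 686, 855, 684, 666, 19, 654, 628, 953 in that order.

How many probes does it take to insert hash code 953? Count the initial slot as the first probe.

Insert 686: h=10, slot 10 empty => index 10.
Insert 855: h=10, h2=4, slot 10 occupied => index 1.
Insert 684: h=8, slot 8 empty => index 8.
Insert 666: h=3, slot 3 empty => index 3.
Insert 19: h=6, slot 6 empty => index 6.
Insert 654: h=4, slot 4 empty => index 4.
Insert 628: h=4, h2=5, slot 4 occupied => index 9.
Insert 953: h=4, h2=6, slots 4,10,3,9 occupied => index 2.
Table: [-, 855, 953, 666, 654, -, 19, -, 684, 628, 686, -, -]

5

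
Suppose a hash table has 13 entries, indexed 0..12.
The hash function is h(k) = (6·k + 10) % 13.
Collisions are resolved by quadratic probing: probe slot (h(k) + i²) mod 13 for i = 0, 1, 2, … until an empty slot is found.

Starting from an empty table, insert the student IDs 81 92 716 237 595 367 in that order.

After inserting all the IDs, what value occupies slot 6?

81: h=2 => slot 2
92: h=3 => slot 3
716: h=3, probe 3,4 => slot 4
237: h=2, probe 2,3,6 => slot 6
595: h=5 => slot 5
367: h=2, probe 2,3,6,11 => slot 11
Table: [-, -, 81, 92, 716, 595, 237, -, -, -, -, 367, -]

237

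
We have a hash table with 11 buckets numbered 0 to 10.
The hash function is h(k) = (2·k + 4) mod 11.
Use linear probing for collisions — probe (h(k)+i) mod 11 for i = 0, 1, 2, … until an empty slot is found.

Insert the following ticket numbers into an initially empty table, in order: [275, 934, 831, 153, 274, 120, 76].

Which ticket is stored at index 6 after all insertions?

275: h=4 -> slot 4
934: h=2 -> slot 2
831: h=5 -> slot 5
153: h=2, probe 2,3 -> slot 3
274: h=2, probe 2,3,4,5,6 -> slot 6
120: h=2, probe 2,3,4,5,6,7 -> slot 7
76: h=2, probe 2,3,4,5,6,7,8 -> slot 8
Table: [_, _, 934, 153, 275, 831, 274, 120, 76, _, _]

274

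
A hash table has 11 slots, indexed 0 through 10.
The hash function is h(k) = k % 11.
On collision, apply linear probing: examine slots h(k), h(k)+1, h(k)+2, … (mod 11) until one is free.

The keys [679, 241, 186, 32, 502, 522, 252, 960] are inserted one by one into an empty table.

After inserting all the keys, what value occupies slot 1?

32

679: h=8 => slot 8
241: h=10 => slot 10
186: h=10, probe 10,0 => slot 0
32: h=10, probe 10,0,1 => slot 1
502: h=7 => slot 7
522: h=5 => slot 5
252: h=10, probe 10,0,1,2 => slot 2
960: h=3 => slot 3
Table: [186, 32, 252, 960, —, 522, —, 502, 679, —, 241]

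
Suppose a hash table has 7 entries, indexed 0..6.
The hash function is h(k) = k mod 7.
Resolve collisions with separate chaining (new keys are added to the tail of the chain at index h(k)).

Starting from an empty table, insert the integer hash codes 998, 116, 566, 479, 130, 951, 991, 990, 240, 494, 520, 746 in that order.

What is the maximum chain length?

6

998 -> bucket 4
116 -> bucket 4 (collision)
566 -> bucket 6
479 -> bucket 3
130 -> bucket 4 (collision)
951 -> bucket 6 (collision)
991 -> bucket 4 (collision)
990 -> bucket 3 (collision)
240 -> bucket 2
494 -> bucket 4 (collision)
520 -> bucket 2 (collision)
746 -> bucket 4 (collision)
Final buckets:
0: _
1: _
2: 240 -> 520
3: 479 -> 990
4: 998 -> 116 -> 130 -> 991 -> 494 -> 746
5: _
6: 566 -> 951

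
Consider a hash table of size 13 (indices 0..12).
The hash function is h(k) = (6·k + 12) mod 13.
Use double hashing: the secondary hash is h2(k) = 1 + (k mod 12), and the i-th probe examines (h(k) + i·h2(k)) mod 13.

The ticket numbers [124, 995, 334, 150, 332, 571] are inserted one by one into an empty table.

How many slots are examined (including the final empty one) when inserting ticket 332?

2

124 hashes to 2; slot 2 is free => place at 2.
995 hashes to 2, h2=12; 2 taken => place at 1.
334 hashes to 1, h2=11; 1 taken => place at 12.
150 hashes to 2, h2=7; 2 taken => place at 9.
332 hashes to 2, h2=9; 2 taken => place at 11.
571 hashes to 6; slot 6 is free => place at 6.
Table: [-, 995, 124, -, -, -, 571, -, -, 150, -, 332, 334]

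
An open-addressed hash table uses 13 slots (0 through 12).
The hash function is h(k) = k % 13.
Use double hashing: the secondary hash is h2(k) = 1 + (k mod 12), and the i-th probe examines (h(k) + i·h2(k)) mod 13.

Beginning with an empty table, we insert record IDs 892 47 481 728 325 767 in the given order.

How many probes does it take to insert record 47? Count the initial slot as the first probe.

2

Insert 892: h=8, slot 8 empty → index 8.
Insert 47: h=8, h2=12, slot 8 occupied → index 7.
Insert 481: h=0, slot 0 empty → index 0.
Insert 728: h=0, h2=9, slot 0 occupied → index 9.
Insert 325: h=0, h2=2, slot 0 occupied → index 2.
Insert 767: h=0, h2=12, slot 0 occupied → index 12.
Table: [481, ., 325, ., ., ., ., 47, 892, 728, ., ., 767]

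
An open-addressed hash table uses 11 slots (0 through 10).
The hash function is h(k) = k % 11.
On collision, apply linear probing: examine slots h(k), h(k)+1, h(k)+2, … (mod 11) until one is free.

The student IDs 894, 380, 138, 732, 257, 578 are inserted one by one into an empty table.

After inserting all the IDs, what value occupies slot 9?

578

894: h=3 => slot 3
380: h=6 => slot 6
138: h=6, probe 6,7 => slot 7
732: h=6, probe 6,7,8 => slot 8
257: h=4 => slot 4
578: h=6, probe 6,7,8,9 => slot 9
Table: [—, —, —, 894, 257, —, 380, 138, 732, 578, —]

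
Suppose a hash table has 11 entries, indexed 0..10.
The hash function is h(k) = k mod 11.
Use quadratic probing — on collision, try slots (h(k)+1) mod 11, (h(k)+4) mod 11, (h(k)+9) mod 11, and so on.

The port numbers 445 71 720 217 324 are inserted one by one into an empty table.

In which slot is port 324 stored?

445 hashes to 5; slot 5 is free -> place at 5.
71 hashes to 5; 5 taken -> place at 6.
720 hashes to 5; 5,6 taken -> place at 9.
217 hashes to 8; slot 8 is free -> place at 8.
324 hashes to 5; 5,6,9 taken -> place at 3.
Table: [-, -, -, 324, -, 445, 71, -, 217, 720, -]

3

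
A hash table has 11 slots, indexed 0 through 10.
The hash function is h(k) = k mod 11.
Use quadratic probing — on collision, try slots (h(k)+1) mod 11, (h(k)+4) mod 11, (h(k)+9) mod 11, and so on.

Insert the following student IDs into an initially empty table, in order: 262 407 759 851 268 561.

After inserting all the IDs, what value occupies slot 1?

262: h=9 => slot 9
407: h=0 => slot 0
759: h=0, probe 0,1 => slot 1
851: h=4 => slot 4
268: h=4, probe 4,5 => slot 5
561: h=0, probe 0,1,4,9,5,3 => slot 3
Table: [407, 759, -, 561, 851, 268, -, -, -, 262, -]

759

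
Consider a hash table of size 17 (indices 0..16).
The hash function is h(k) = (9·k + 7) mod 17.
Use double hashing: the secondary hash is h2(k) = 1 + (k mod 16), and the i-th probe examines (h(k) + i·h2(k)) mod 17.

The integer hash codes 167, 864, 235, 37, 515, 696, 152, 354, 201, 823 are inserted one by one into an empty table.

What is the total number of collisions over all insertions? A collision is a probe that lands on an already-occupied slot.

167: h=14 => slot 14
864: h=14, h2=1, probe 14,15 => slot 15
235: h=14, h2=12, probe 14,9 => slot 9
37: h=0 => slot 0
515: h=1 => slot 1
696: h=15, h2=9, probe 15,7 => slot 7
152: h=15, h2=9, probe 15,7,16 => slot 16
354: h=14, h2=3, probe 14,0,3 => slot 3
201: h=14, h2=10, probe 14,7,0,10 => slot 10
823: h=2 => slot 2
Table: [37, 515, 823, 354, -, -, -, 696, -, 235, 201, -, -, -, 167, 864, 152]

10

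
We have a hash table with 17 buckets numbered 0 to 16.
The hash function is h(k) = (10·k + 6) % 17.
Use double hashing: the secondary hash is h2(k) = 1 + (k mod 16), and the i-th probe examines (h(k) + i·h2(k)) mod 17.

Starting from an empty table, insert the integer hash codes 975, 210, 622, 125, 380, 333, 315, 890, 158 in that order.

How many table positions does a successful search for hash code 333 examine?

5

Insert 975: h=15, slot 15 empty → index 15.
Insert 210: h=15, h2=3, slot 15 occupied → index 1.
Insert 622: h=4, slot 4 empty → index 4.
Insert 125: h=15, h2=14, slot 15 occupied → index 12.
Insert 380: h=15, h2=13, slot 15 occupied → index 11.
Insert 333: h=4, h2=14, slots 4,1,15,12 occupied → index 9.
Insert 315: h=11, h2=12, slot 11 occupied → index 6.
Insert 890: h=15, h2=11, slots 15,9 occupied → index 3.
Insert 158: h=5, slot 5 empty → index 5.
Table: [., 210, ., 890, 622, 158, 315, ., ., 333, ., 380, 125, ., ., 975, .]
Lookup 333: h=4, h2=14, probe 4,1,15,12,9 → found at 9.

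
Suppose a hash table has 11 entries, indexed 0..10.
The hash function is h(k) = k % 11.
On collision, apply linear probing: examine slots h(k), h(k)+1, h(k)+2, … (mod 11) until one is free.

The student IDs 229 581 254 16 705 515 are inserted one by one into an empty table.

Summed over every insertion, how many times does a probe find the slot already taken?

229 hashes to 9; slot 9 is free -> place at 9.
581 hashes to 9; 9 taken -> place at 10.
254 hashes to 1; slot 1 is free -> place at 1.
16 hashes to 5; slot 5 is free -> place at 5.
705 hashes to 1; 1 taken -> place at 2.
515 hashes to 9; 9,10 taken -> place at 0.
Table: [515, 254, 705, ∅, ∅, 16, ∅, ∅, ∅, 229, 581]

4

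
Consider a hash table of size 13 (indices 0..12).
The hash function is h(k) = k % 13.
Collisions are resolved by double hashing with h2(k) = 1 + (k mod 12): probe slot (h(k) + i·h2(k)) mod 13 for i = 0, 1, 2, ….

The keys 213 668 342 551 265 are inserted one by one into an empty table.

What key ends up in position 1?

Insert 213: h=5, slot 5 empty -> index 5.
Insert 668: h=5, h2=9, slot 5 occupied -> index 1.
Insert 342: h=4, slot 4 empty -> index 4.
Insert 551: h=5, h2=12, slots 5,4 occupied -> index 3.
Insert 265: h=5, h2=2, slot 5 occupied -> index 7.
Table: [—, 668, —, 551, 342, 213, —, 265, —, —, —, —, —]

668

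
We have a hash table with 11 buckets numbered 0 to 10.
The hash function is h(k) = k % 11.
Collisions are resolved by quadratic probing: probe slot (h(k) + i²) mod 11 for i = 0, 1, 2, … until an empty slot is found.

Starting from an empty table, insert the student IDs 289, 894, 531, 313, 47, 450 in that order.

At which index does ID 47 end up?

Insert 289: h=3, slot 3 empty → index 3.
Insert 894: h=3, slot 3 occupied → index 4.
Insert 531: h=3, slots 3,4 occupied → index 7.
Insert 313: h=5, slot 5 empty → index 5.
Insert 47: h=3, slots 3,4,7 occupied → index 1.
Insert 450: h=10, slot 10 empty → index 10.
Table: [∅, 47, ∅, 289, 894, 313, ∅, 531, ∅, ∅, 450]

1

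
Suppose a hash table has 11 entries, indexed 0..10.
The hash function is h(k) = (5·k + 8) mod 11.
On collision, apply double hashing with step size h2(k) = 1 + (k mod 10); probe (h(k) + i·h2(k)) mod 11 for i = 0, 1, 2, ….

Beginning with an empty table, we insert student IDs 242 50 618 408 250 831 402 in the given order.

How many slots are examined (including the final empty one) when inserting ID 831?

3

242: h=8 -> slot 8
50: h=5 -> slot 5
618: h=7 -> slot 7
408: h=2 -> slot 2
250: h=4 -> slot 4
831: h=5, h2=2, probe 5,7,9 -> slot 9
402: h=5, h2=3, probe 5,8,0 -> slot 0
Table: [402, -, 408, -, 250, 50, -, 618, 242, 831, -]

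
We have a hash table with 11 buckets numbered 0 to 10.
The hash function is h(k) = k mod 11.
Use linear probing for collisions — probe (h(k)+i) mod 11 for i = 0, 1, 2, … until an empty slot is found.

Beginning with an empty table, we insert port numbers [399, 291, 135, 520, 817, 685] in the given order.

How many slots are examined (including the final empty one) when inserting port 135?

2

399 hashes to 3; slot 3 is free => place at 3.
291 hashes to 5; slot 5 is free => place at 5.
135 hashes to 3; 3 taken => place at 4.
520 hashes to 3; 3,4,5 taken => place at 6.
817 hashes to 3; 3,4,5,6 taken => place at 7.
685 hashes to 3; 3,4,5,6,7 taken => place at 8.
Table: [—, —, —, 399, 135, 291, 520, 817, 685, —, —]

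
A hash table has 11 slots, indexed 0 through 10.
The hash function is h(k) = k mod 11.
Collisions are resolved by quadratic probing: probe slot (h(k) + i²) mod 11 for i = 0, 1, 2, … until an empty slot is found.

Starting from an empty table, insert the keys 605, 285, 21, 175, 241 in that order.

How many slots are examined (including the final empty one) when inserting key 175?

4

605 hashes to 0; slot 0 is free → place at 0.
285 hashes to 10; slot 10 is free → place at 10.
21 hashes to 10; 10,0 taken → place at 3.
175 hashes to 10; 10,0,3 taken → place at 8.
241 hashes to 10; 10,0,3,8 taken → place at 4.
Table: [605, ∅, ∅, 21, 241, ∅, ∅, ∅, 175, ∅, 285]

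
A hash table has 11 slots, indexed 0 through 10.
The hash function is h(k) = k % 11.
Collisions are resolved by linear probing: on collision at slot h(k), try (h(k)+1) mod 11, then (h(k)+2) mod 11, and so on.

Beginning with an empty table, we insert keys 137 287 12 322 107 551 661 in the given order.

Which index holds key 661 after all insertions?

6

137 hashes to 5; slot 5 is free => place at 5.
287 hashes to 1; slot 1 is free => place at 1.
12 hashes to 1; 1 taken => place at 2.
322 hashes to 3; slot 3 is free => place at 3.
107 hashes to 8; slot 8 is free => place at 8.
551 hashes to 1; 1,2,3 taken => place at 4.
661 hashes to 1; 1,2,3,4,5 taken => place at 6.
Table: [∅, 287, 12, 322, 551, 137, 661, ∅, 107, ∅, ∅]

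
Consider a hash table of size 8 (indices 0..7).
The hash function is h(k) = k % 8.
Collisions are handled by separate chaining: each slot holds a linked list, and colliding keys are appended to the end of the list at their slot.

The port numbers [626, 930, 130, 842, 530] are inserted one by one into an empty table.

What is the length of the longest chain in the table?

626 → bucket 2
930 → bucket 2 (collision)
130 → bucket 2 (collision)
842 → bucket 2 (collision)
530 → bucket 2 (collision)
Final buckets:
0: ∅
1: ∅
2: 626 -> 930 -> 130 -> 842 -> 530
3: ∅
4: ∅
5: ∅
6: ∅
7: ∅

5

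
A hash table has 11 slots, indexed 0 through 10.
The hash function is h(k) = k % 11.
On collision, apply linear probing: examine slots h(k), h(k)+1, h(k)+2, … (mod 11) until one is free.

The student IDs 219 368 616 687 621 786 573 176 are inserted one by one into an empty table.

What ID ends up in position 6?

Insert 219: h=10, slot 10 empty → index 10.
Insert 368: h=5, slot 5 empty → index 5.
Insert 616: h=0, slot 0 empty → index 0.
Insert 687: h=5, slot 5 occupied → index 6.
Insert 621: h=5, slots 5,6 occupied → index 7.
Insert 786: h=5, slots 5,6,7 occupied → index 8.
Insert 573: h=1, slot 1 empty → index 1.
Insert 176: h=0, slots 0,1 occupied → index 2.
Table: [616, 573, 176, —, —, 368, 687, 621, 786, —, 219]

687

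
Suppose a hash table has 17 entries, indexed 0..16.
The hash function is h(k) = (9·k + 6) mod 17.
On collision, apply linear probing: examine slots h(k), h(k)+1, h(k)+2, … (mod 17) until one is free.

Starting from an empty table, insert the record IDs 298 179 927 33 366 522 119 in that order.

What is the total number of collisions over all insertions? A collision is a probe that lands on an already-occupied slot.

298 hashes to 2; slot 2 is free -> place at 2.
179 hashes to 2; 2 taken -> place at 3.
927 hashes to 2; 2,3 taken -> place at 4.
33 hashes to 14; slot 14 is free -> place at 14.
366 hashes to 2; 2,3,4 taken -> place at 5.
522 hashes to 12; slot 12 is free -> place at 12.
119 hashes to 6; slot 6 is free -> place at 6.
Table: [., ., 298, 179, 927, 366, 119, ., ., ., ., ., 522, ., 33, ., .]

6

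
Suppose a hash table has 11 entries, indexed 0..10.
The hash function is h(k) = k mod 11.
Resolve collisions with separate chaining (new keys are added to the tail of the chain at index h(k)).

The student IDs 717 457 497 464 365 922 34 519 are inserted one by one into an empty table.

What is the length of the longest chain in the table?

5

717 → bucket 2
457 → bucket 6
497 → bucket 2 (collision)
464 → bucket 2 (collision)
365 → bucket 2 (collision)
922 → bucket 9
34 → bucket 1
519 → bucket 2 (collision)
Final buckets:
0: —
1: 34
2: 717 -> 497 -> 464 -> 365 -> 519
3: —
4: —
5: —
6: 457
7: —
8: —
9: 922
10: —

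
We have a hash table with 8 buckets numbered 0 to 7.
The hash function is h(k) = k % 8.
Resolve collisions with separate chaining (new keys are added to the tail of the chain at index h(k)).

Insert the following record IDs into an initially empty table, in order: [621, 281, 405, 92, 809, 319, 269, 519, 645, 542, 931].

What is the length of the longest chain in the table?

4

Insert 621: h=5, bucket 5 empty → new chain.
Insert 281: h=1, bucket 1 empty → new chain.
Insert 405: h=5, bucket 5 nonempty → append to chain.
Insert 92: h=4, bucket 4 empty → new chain.
Insert 809: h=1, bucket 1 nonempty → append to chain.
Insert 319: h=7, bucket 7 empty → new chain.
Insert 269: h=5, bucket 5 nonempty → append to chain.
Insert 519: h=7, bucket 7 nonempty → append to chain.
Insert 645: h=5, bucket 5 nonempty → append to chain.
Insert 542: h=6, bucket 6 empty → new chain.
Insert 931: h=3, bucket 3 empty → new chain.
Final buckets:
0: ∅
1: 281 -> 809
2: ∅
3: 931
4: 92
5: 621 -> 405 -> 269 -> 645
6: 542
7: 319 -> 519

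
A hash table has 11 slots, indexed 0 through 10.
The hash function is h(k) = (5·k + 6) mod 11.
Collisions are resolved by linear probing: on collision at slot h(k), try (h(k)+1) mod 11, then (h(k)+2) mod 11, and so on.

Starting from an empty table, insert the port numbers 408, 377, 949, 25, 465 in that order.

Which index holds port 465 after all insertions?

Insert 408: h=0, slot 0 empty -> index 0.
Insert 377: h=10, slot 10 empty -> index 10.
Insert 949: h=10, slots 10,0 occupied -> index 1.
Insert 25: h=10, slots 10,0,1 occupied -> index 2.
Insert 465: h=10, slots 10,0,1,2 occupied -> index 3.
Table: [408, 949, 25, 465, -, -, -, -, -, -, 377]

3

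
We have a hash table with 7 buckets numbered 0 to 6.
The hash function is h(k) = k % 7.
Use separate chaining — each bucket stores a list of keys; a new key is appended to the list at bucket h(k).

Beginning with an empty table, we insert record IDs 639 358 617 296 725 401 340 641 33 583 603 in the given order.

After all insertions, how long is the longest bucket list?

639 → bucket 2
358 → bucket 1
617 → bucket 1 (collision)
296 → bucket 2 (collision)
725 → bucket 4
401 → bucket 2 (collision)
340 → bucket 4 (collision)
641 → bucket 4 (collision)
33 → bucket 5
583 → bucket 2 (collision)
603 → bucket 1 (collision)
Final buckets:
0: -
1: 358 -> 617 -> 603
2: 639 -> 296 -> 401 -> 583
3: -
4: 725 -> 340 -> 641
5: 33
6: -

4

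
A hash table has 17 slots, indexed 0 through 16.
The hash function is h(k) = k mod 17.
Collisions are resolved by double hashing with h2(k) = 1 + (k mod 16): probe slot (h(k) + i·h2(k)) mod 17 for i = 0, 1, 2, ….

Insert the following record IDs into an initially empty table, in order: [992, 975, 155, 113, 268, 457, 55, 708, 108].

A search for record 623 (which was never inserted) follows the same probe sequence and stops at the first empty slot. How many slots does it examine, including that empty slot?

992 hashes to 6; slot 6 is free → place at 6.
975 hashes to 6, h2=16; 6 taken → place at 5.
155 hashes to 2; slot 2 is free → place at 2.
113 hashes to 11; slot 11 is free → place at 11.
268 hashes to 13; slot 13 is free → place at 13.
457 hashes to 15; slot 15 is free → place at 15.
55 hashes to 4; slot 4 is free → place at 4.
708 hashes to 11, h2=5; 11 taken → place at 16.
108 hashes to 6, h2=13; 6,2,15,11 taken → place at 7.
Table: [—, —, 155, —, 55, 975, 992, 108, —, —, —, 113, —, 268, —, 457, 708]
Lookup 623: h=11, h2=16, probe 11,10 → slot 10 empty, not found.

2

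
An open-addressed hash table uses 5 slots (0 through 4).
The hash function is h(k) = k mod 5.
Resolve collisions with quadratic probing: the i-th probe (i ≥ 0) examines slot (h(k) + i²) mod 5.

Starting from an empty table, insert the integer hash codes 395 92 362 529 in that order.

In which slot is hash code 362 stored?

Insert 395: h=0, slot 0 empty -> index 0.
Insert 92: h=2, slot 2 empty -> index 2.
Insert 362: h=2, slot 2 occupied -> index 3.
Insert 529: h=4, slot 4 empty -> index 4.
Table: [395, -, 92, 362, 529]

3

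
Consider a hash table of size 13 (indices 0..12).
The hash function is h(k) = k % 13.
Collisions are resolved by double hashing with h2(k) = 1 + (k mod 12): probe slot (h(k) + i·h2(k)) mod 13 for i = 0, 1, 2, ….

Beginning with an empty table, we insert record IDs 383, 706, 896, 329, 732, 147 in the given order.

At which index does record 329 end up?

10

383: h=6 -> slot 6
706: h=4 -> slot 4
896: h=12 -> slot 12
329: h=4, h2=6, probe 4,10 -> slot 10
732: h=4, h2=1, probe 4,5 -> slot 5
147: h=4, h2=4, probe 4,8 -> slot 8
Table: [-, -, -, -, 706, 732, 383, -, 147, -, 329, -, 896]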